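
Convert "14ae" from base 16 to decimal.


Input: "14ae" in base 16
Positional expansion:
  Digit '1' (value 1) x 16^3 = 4096
  Digit '4' (value 4) x 16^2 = 1024
  Digit 'a' (value 10) x 16^1 = 160
  Digit 'e' (value 14) x 16^0 = 14
Sum = 5294

5294


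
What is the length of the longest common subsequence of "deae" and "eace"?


LCS of "deae" and "eace"
DP table:
           e    a    c    e
      0    0    0    0    0
  d   0    0    0    0    0
  e   0    1    1    1    1
  a   0    1    2    2    2
  e   0    1    2    2    3
LCS length = dp[4][4] = 3

3


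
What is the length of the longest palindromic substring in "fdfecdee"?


Input: "fdfecdee"
Checking substrings for palindromes:
  [0:3] "fdf" (len 3) => palindrome
  [6:8] "ee" (len 2) => palindrome
Longest palindromic substring: "fdf" with length 3

3


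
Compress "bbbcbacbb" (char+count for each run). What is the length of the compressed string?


Input: bbbcbacbb
Runs:
  'b' x 3 => "b3"
  'c' x 1 => "c1"
  'b' x 1 => "b1"
  'a' x 1 => "a1"
  'c' x 1 => "c1"
  'b' x 2 => "b2"
Compressed: "b3c1b1a1c1b2"
Compressed length: 12

12


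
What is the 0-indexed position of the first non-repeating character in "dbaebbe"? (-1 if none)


Input: dbaebbe
Character frequencies:
  'a': 1
  'b': 3
  'd': 1
  'e': 2
Scanning left to right for freq == 1:
  Position 0 ('d'): unique! => answer = 0

0


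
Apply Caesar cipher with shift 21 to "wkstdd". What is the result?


Caesar cipher: shift "wkstdd" by 21
  'w' (pos 22) + 21 = pos 17 = 'r'
  'k' (pos 10) + 21 = pos 5 = 'f'
  's' (pos 18) + 21 = pos 13 = 'n'
  't' (pos 19) + 21 = pos 14 = 'o'
  'd' (pos 3) + 21 = pos 24 = 'y'
  'd' (pos 3) + 21 = pos 24 = 'y'
Result: rfnoyy

rfnoyy


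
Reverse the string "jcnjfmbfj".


Input: jcnjfmbfj
Reading characters right to left:
  Position 8: 'j'
  Position 7: 'f'
  Position 6: 'b'
  Position 5: 'm'
  Position 4: 'f'
  Position 3: 'j'
  Position 2: 'n'
  Position 1: 'c'
  Position 0: 'j'
Reversed: jfbmfjncj

jfbmfjncj


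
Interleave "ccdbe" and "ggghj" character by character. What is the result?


Interleaving "ccdbe" and "ggghj":
  Position 0: 'c' from first, 'g' from second => "cg"
  Position 1: 'c' from first, 'g' from second => "cg"
  Position 2: 'd' from first, 'g' from second => "dg"
  Position 3: 'b' from first, 'h' from second => "bh"
  Position 4: 'e' from first, 'j' from second => "ej"
Result: cgcgdgbhej

cgcgdgbhej


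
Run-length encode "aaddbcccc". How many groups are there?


Input: aaddbcccc
Scanning for consecutive runs:
  Group 1: 'a' x 2 (positions 0-1)
  Group 2: 'd' x 2 (positions 2-3)
  Group 3: 'b' x 1 (positions 4-4)
  Group 4: 'c' x 4 (positions 5-8)
Total groups: 4

4


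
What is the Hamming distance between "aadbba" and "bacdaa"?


Comparing "aadbba" and "bacdaa" position by position:
  Position 0: 'a' vs 'b' => differ
  Position 1: 'a' vs 'a' => same
  Position 2: 'd' vs 'c' => differ
  Position 3: 'b' vs 'd' => differ
  Position 4: 'b' vs 'a' => differ
  Position 5: 'a' vs 'a' => same
Total differences (Hamming distance): 4

4


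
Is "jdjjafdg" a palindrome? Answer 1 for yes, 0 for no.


Input: jdjjafdg
Reversed: gdfajjdj
  Compare pos 0 ('j') with pos 7 ('g'): MISMATCH
  Compare pos 1 ('d') with pos 6 ('d'): match
  Compare pos 2 ('j') with pos 5 ('f'): MISMATCH
  Compare pos 3 ('j') with pos 4 ('a'): MISMATCH
Result: not a palindrome

0


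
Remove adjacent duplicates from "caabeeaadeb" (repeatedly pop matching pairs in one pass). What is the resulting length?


Input: caabeeaadeb
Stack-based adjacent duplicate removal:
  Read 'c': push. Stack: c
  Read 'a': push. Stack: ca
  Read 'a': matches stack top 'a' => pop. Stack: c
  Read 'b': push. Stack: cb
  Read 'e': push. Stack: cbe
  Read 'e': matches stack top 'e' => pop. Stack: cb
  Read 'a': push. Stack: cba
  Read 'a': matches stack top 'a' => pop. Stack: cb
  Read 'd': push. Stack: cbd
  Read 'e': push. Stack: cbde
  Read 'b': push. Stack: cbdeb
Final stack: "cbdeb" (length 5)

5


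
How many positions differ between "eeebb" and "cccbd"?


Comparing "eeebb" and "cccbd" position by position:
  Position 0: 'e' vs 'c' => DIFFER
  Position 1: 'e' vs 'c' => DIFFER
  Position 2: 'e' vs 'c' => DIFFER
  Position 3: 'b' vs 'b' => same
  Position 4: 'b' vs 'd' => DIFFER
Positions that differ: 4

4


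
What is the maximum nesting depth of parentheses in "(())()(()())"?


Input: "(())()(()())"
Tracking depth:
  Position 0 '(': depth becomes 1
  Position 1 '(': depth becomes 2
  Position 2 ')': depth becomes 1
  Position 3 ')': depth becomes 0
  Position 4 '(': depth becomes 1
  Position 5 ')': depth becomes 0
  Position 6 '(': depth becomes 1
  Position 7 '(': depth becomes 2
  Position 8 ')': depth becomes 1
  Position 9 '(': depth becomes 2
  Position 10 ')': depth becomes 1
  Position 11 ')': depth becomes 0
Maximum depth reached: 2

2


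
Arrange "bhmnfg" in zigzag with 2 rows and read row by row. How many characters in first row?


Zigzag "bhmnfg" into 2 rows:
Placing characters:
  'b' => row 0
  'h' => row 1
  'm' => row 0
  'n' => row 1
  'f' => row 0
  'g' => row 1
Rows:
  Row 0: "bmf"
  Row 1: "hng"
First row length: 3

3


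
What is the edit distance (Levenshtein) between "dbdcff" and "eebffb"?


Computing edit distance: "dbdcff" -> "eebffb"
DP table:
           e    e    b    f    f    b
      0    1    2    3    4    5    6
  d   1    1    2    3    4    5    6
  b   2    2    2    2    3    4    5
  d   3    3    3    3    3    4    5
  c   4    4    4    4    4    4    5
  f   5    5    5    5    4    4    5
  f   6    6    6    6    5    4    5
Edit distance = dp[6][6] = 5

5


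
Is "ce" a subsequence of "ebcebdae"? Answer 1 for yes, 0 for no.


Check if "ce" is a subsequence of "ebcebdae"
Greedy scan:
  Position 0 ('e'): no match needed
  Position 1 ('b'): no match needed
  Position 2 ('c'): matches sub[0] = 'c'
  Position 3 ('e'): matches sub[1] = 'e'
  Position 4 ('b'): no match needed
  Position 5 ('d'): no match needed
  Position 6 ('a'): no match needed
  Position 7 ('e'): no match needed
All 2 characters matched => is a subsequence

1


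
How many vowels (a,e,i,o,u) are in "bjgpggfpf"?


Input: bjgpggfpf
Checking each character:
  'b' at position 0: consonant
  'j' at position 1: consonant
  'g' at position 2: consonant
  'p' at position 3: consonant
  'g' at position 4: consonant
  'g' at position 5: consonant
  'f' at position 6: consonant
  'p' at position 7: consonant
  'f' at position 8: consonant
Total vowels: 0

0


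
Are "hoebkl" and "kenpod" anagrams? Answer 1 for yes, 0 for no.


Strings: "hoebkl", "kenpod"
Sorted first:  behklo
Sorted second: deknop
Differ at position 0: 'b' vs 'd' => not anagrams

0


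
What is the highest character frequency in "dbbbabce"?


Input: dbbbabce
Character counts:
  'a': 1
  'b': 4
  'c': 1
  'd': 1
  'e': 1
Maximum frequency: 4

4


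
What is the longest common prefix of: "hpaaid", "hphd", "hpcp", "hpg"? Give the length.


Words: hpaaid, hphd, hpcp, hpg
  Position 0: all 'h' => match
  Position 1: all 'p' => match
  Position 2: ('a', 'h', 'c', 'g') => mismatch, stop
LCP = "hp" (length 2)

2


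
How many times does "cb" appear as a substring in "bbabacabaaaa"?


Searching for "cb" in "bbabacabaaaa"
Scanning each position:
  Position 0: "bb" => no
  Position 1: "ba" => no
  Position 2: "ab" => no
  Position 3: "ba" => no
  Position 4: "ac" => no
  Position 5: "ca" => no
  Position 6: "ab" => no
  Position 7: "ba" => no
  Position 8: "aa" => no
  Position 9: "aa" => no
  Position 10: "aa" => no
Total occurrences: 0

0


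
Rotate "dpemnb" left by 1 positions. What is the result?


Input: "dpemnb", rotate left by 1
First 1 characters: "d"
Remaining characters: "pemnb"
Concatenate remaining + first: "pemnb" + "d" = "pemnbd"

pemnbd


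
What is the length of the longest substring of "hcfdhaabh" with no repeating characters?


Input: "hcfdhaabh"
Sliding window (track last position of each char):
  Position 0 ('h'): window [0,0] length 1 -- new best
  Position 1 ('c'): window [0,1] length 2 -- new best
  Position 2 ('f'): window [0,2] length 3 -- new best
  Position 3 ('d'): window [0,3] length 4 -- new best
  Position 4 ('h'): repeat (last at 0), move window start to 1
  Position 4 ('h'): window [1,4] length 4
  Position 5 ('a'): window [1,5] length 5 -- new best
  Position 6 ('a'): repeat (last at 5), move window start to 6
  Position 6 ('a'): window [6,6] length 1
  Position 7 ('b'): window [6,7] length 2
  Position 8 ('h'): window [6,8] length 3
Longest substring with no repeats: "cfdha" with length 5

5


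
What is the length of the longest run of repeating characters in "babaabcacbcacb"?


Input: "babaabcacbcacb"
Scanning for longest run:
  Position 1 ('a'): new char, reset run to 1
  Position 2 ('b'): new char, reset run to 1
  Position 3 ('a'): new char, reset run to 1
  Position 4 ('a'): continues run of 'a', length=2
  Position 5 ('b'): new char, reset run to 1
  Position 6 ('c'): new char, reset run to 1
  Position 7 ('a'): new char, reset run to 1
  Position 8 ('c'): new char, reset run to 1
  Position 9 ('b'): new char, reset run to 1
  Position 10 ('c'): new char, reset run to 1
  Position 11 ('a'): new char, reset run to 1
  Position 12 ('c'): new char, reset run to 1
  Position 13 ('b'): new char, reset run to 1
Longest run: 'a' with length 2

2


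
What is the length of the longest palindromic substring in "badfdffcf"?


Input: "badfdffcf"
Checking substrings for palindromes:
  [2:5] "dfd" (len 3) => palindrome
  [3:6] "fdf" (len 3) => palindrome
  [6:9] "fcf" (len 3) => palindrome
  [5:7] "ff" (len 2) => palindrome
Longest palindromic substring: "dfd" with length 3

3


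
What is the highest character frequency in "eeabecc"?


Input: eeabecc
Character counts:
  'a': 1
  'b': 1
  'c': 2
  'e': 3
Maximum frequency: 3

3


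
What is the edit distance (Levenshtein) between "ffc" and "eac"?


Computing edit distance: "ffc" -> "eac"
DP table:
           e    a    c
      0    1    2    3
  f   1    1    2    3
  f   2    2    2    3
  c   3    3    3    2
Edit distance = dp[3][3] = 2

2


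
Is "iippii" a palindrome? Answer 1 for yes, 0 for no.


Input: iippii
Reversed: iippii
  Compare pos 0 ('i') with pos 5 ('i'): match
  Compare pos 1 ('i') with pos 4 ('i'): match
  Compare pos 2 ('p') with pos 3 ('p'): match
Result: palindrome

1


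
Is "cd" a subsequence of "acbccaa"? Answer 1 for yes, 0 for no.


Check if "cd" is a subsequence of "acbccaa"
Greedy scan:
  Position 0 ('a'): no match needed
  Position 1 ('c'): matches sub[0] = 'c'
  Position 2 ('b'): no match needed
  Position 3 ('c'): no match needed
  Position 4 ('c'): no match needed
  Position 5 ('a'): no match needed
  Position 6 ('a'): no match needed
Only matched 1/2 characters => not a subsequence

0


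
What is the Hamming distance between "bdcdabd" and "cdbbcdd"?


Comparing "bdcdabd" and "cdbbcdd" position by position:
  Position 0: 'b' vs 'c' => differ
  Position 1: 'd' vs 'd' => same
  Position 2: 'c' vs 'b' => differ
  Position 3: 'd' vs 'b' => differ
  Position 4: 'a' vs 'c' => differ
  Position 5: 'b' vs 'd' => differ
  Position 6: 'd' vs 'd' => same
Total differences (Hamming distance): 5

5


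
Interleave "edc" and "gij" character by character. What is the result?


Interleaving "edc" and "gij":
  Position 0: 'e' from first, 'g' from second => "eg"
  Position 1: 'd' from first, 'i' from second => "di"
  Position 2: 'c' from first, 'j' from second => "cj"
Result: egdicj

egdicj


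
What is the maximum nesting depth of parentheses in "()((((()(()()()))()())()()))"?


Input: "()((((()(()()()))()())()()))"
Tracking depth:
  Position 0 '(': depth becomes 1
  Position 1 ')': depth becomes 0
  Position 2 '(': depth becomes 1
  Position 3 '(': depth becomes 2
  Position 4 '(': depth becomes 3
  Position 5 '(': depth becomes 4
  Position 6 '(': depth becomes 5
  Position 7 ')': depth becomes 4
  Position 8 '(': depth becomes 5
  Position 9 '(': depth becomes 6
  Position 10 ')': depth becomes 5
  Position 11 '(': depth becomes 6
  Position 12 ')': depth becomes 5
  Position 13 '(': depth becomes 6
  Position 14 ')': depth becomes 5
  Position 15 ')': depth becomes 4
  Position 16 ')': depth becomes 3
  Position 17 '(': depth becomes 4
  Position 18 ')': depth becomes 3
  Position 19 '(': depth becomes 4
  Position 20 ')': depth becomes 3
  Position 21 ')': depth becomes 2
  Position 22 '(': depth becomes 3
  Position 23 ')': depth becomes 2
  Position 24 '(': depth becomes 3
  Position 25 ')': depth becomes 2
  Position 26 ')': depth becomes 1
  Position 27 ')': depth becomes 0
Maximum depth reached: 6

6


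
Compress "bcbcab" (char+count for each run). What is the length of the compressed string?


Input: bcbcab
Runs:
  'b' x 1 => "b1"
  'c' x 1 => "c1"
  'b' x 1 => "b1"
  'c' x 1 => "c1"
  'a' x 1 => "a1"
  'b' x 1 => "b1"
Compressed: "b1c1b1c1a1b1"
Compressed length: 12

12


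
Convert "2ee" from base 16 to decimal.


Input: "2ee" in base 16
Positional expansion:
  Digit '2' (value 2) x 16^2 = 512
  Digit 'e' (value 14) x 16^1 = 224
  Digit 'e' (value 14) x 16^0 = 14
Sum = 750

750


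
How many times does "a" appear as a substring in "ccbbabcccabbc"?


Searching for "a" in "ccbbabcccabbc"
Scanning each position:
  Position 0: "c" => no
  Position 1: "c" => no
  Position 2: "b" => no
  Position 3: "b" => no
  Position 4: "a" => MATCH
  Position 5: "b" => no
  Position 6: "c" => no
  Position 7: "c" => no
  Position 8: "c" => no
  Position 9: "a" => MATCH
  Position 10: "b" => no
  Position 11: "b" => no
  Position 12: "c" => no
Total occurrences: 2

2


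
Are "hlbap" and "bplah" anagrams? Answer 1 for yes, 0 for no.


Strings: "hlbap", "bplah"
Sorted first:  abhlp
Sorted second: abhlp
Sorted forms match => anagrams

1


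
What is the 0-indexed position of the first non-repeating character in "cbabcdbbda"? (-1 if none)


Input: cbabcdbbda
Character frequencies:
  'a': 2
  'b': 4
  'c': 2
  'd': 2
Scanning left to right for freq == 1:
  Position 0 ('c'): freq=2, skip
  Position 1 ('b'): freq=4, skip
  Position 2 ('a'): freq=2, skip
  Position 3 ('b'): freq=4, skip
  Position 4 ('c'): freq=2, skip
  Position 5 ('d'): freq=2, skip
  Position 6 ('b'): freq=4, skip
  Position 7 ('b'): freq=4, skip
  Position 8 ('d'): freq=2, skip
  Position 9 ('a'): freq=2, skip
  No unique character found => answer = -1

-1


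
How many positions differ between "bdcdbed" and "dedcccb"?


Comparing "bdcdbed" and "dedcccb" position by position:
  Position 0: 'b' vs 'd' => DIFFER
  Position 1: 'd' vs 'e' => DIFFER
  Position 2: 'c' vs 'd' => DIFFER
  Position 3: 'd' vs 'c' => DIFFER
  Position 4: 'b' vs 'c' => DIFFER
  Position 5: 'e' vs 'c' => DIFFER
  Position 6: 'd' vs 'b' => DIFFER
Positions that differ: 7

7


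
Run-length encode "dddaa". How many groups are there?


Input: dddaa
Scanning for consecutive runs:
  Group 1: 'd' x 3 (positions 0-2)
  Group 2: 'a' x 2 (positions 3-4)
Total groups: 2

2


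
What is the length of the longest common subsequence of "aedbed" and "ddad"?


LCS of "aedbed" and "ddad"
DP table:
           d    d    a    d
      0    0    0    0    0
  a   0    0    0    1    1
  e   0    0    0    1    1
  d   0    1    1    1    2
  b   0    1    1    1    2
  e   0    1    1    1    2
  d   0    1    2    2    2
LCS length = dp[6][4] = 2

2


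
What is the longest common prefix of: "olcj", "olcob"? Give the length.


Words: olcj, olcob
  Position 0: all 'o' => match
  Position 1: all 'l' => match
  Position 2: all 'c' => match
  Position 3: ('j', 'o') => mismatch, stop
LCP = "olc" (length 3)

3


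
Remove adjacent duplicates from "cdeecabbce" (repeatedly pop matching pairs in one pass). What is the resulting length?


Input: cdeecabbce
Stack-based adjacent duplicate removal:
  Read 'c': push. Stack: c
  Read 'd': push. Stack: cd
  Read 'e': push. Stack: cde
  Read 'e': matches stack top 'e' => pop. Stack: cd
  Read 'c': push. Stack: cdc
  Read 'a': push. Stack: cdca
  Read 'b': push. Stack: cdcab
  Read 'b': matches stack top 'b' => pop. Stack: cdca
  Read 'c': push. Stack: cdcac
  Read 'e': push. Stack: cdcace
Final stack: "cdcace" (length 6)

6


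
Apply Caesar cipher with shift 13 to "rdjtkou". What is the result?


Caesar cipher: shift "rdjtkou" by 13
  'r' (pos 17) + 13 = pos 4 = 'e'
  'd' (pos 3) + 13 = pos 16 = 'q'
  'j' (pos 9) + 13 = pos 22 = 'w'
  't' (pos 19) + 13 = pos 6 = 'g'
  'k' (pos 10) + 13 = pos 23 = 'x'
  'o' (pos 14) + 13 = pos 1 = 'b'
  'u' (pos 20) + 13 = pos 7 = 'h'
Result: eqwgxbh

eqwgxbh


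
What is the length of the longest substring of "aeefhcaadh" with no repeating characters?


Input: "aeefhcaadh"
Sliding window (track last position of each char):
  Position 0 ('a'): window [0,0] length 1 -- new best
  Position 1 ('e'): window [0,1] length 2 -- new best
  Position 2 ('e'): repeat (last at 1), move window start to 2
  Position 2 ('e'): window [2,2] length 1
  Position 3 ('f'): window [2,3] length 2
  Position 4 ('h'): window [2,4] length 3 -- new best
  Position 5 ('c'): window [2,5] length 4 -- new best
  Position 6 ('a'): window [2,6] length 5 -- new best
  Position 7 ('a'): repeat (last at 6), move window start to 7
  Position 7 ('a'): window [7,7] length 1
  Position 8 ('d'): window [7,8] length 2
  Position 9 ('h'): window [7,9] length 3
Longest substring with no repeats: "efhca" with length 5

5


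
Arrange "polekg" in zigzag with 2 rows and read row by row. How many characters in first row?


Zigzag "polekg" into 2 rows:
Placing characters:
  'p' => row 0
  'o' => row 1
  'l' => row 0
  'e' => row 1
  'k' => row 0
  'g' => row 1
Rows:
  Row 0: "plk"
  Row 1: "oeg"
First row length: 3

3


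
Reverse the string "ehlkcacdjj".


Input: ehlkcacdjj
Reading characters right to left:
  Position 9: 'j'
  Position 8: 'j'
  Position 7: 'd'
  Position 6: 'c'
  Position 5: 'a'
  Position 4: 'c'
  Position 3: 'k'
  Position 2: 'l'
  Position 1: 'h'
  Position 0: 'e'
Reversed: jjdcacklhe

jjdcacklhe


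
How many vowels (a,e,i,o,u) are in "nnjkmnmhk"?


Input: nnjkmnmhk
Checking each character:
  'n' at position 0: consonant
  'n' at position 1: consonant
  'j' at position 2: consonant
  'k' at position 3: consonant
  'm' at position 4: consonant
  'n' at position 5: consonant
  'm' at position 6: consonant
  'h' at position 7: consonant
  'k' at position 8: consonant
Total vowels: 0

0


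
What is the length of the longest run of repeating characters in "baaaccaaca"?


Input: "baaaccaaca"
Scanning for longest run:
  Position 1 ('a'): new char, reset run to 1
  Position 2 ('a'): continues run of 'a', length=2
  Position 3 ('a'): continues run of 'a', length=3
  Position 4 ('c'): new char, reset run to 1
  Position 5 ('c'): continues run of 'c', length=2
  Position 6 ('a'): new char, reset run to 1
  Position 7 ('a'): continues run of 'a', length=2
  Position 8 ('c'): new char, reset run to 1
  Position 9 ('a'): new char, reset run to 1
Longest run: 'a' with length 3

3


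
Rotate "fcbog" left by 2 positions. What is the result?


Input: "fcbog", rotate left by 2
First 2 characters: "fc"
Remaining characters: "bog"
Concatenate remaining + first: "bog" + "fc" = "bogfc"

bogfc


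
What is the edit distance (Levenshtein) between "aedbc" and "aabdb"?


Computing edit distance: "aedbc" -> "aabdb"
DP table:
           a    a    b    d    b
      0    1    2    3    4    5
  a   1    0    1    2    3    4
  e   2    1    1    2    3    4
  d   3    2    2    2    2    3
  b   4    3    3    2    3    2
  c   5    4    4    3    3    3
Edit distance = dp[5][5] = 3

3


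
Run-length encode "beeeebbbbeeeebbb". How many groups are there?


Input: beeeebbbbeeeebbb
Scanning for consecutive runs:
  Group 1: 'b' x 1 (positions 0-0)
  Group 2: 'e' x 4 (positions 1-4)
  Group 3: 'b' x 4 (positions 5-8)
  Group 4: 'e' x 4 (positions 9-12)
  Group 5: 'b' x 3 (positions 13-15)
Total groups: 5

5


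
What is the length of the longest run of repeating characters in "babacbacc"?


Input: "babacbacc"
Scanning for longest run:
  Position 1 ('a'): new char, reset run to 1
  Position 2 ('b'): new char, reset run to 1
  Position 3 ('a'): new char, reset run to 1
  Position 4 ('c'): new char, reset run to 1
  Position 5 ('b'): new char, reset run to 1
  Position 6 ('a'): new char, reset run to 1
  Position 7 ('c'): new char, reset run to 1
  Position 8 ('c'): continues run of 'c', length=2
Longest run: 'c' with length 2

2


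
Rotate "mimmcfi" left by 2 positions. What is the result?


Input: "mimmcfi", rotate left by 2
First 2 characters: "mi"
Remaining characters: "mmcfi"
Concatenate remaining + first: "mmcfi" + "mi" = "mmcfimi"

mmcfimi


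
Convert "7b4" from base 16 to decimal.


Input: "7b4" in base 16
Positional expansion:
  Digit '7' (value 7) x 16^2 = 1792
  Digit 'b' (value 11) x 16^1 = 176
  Digit '4' (value 4) x 16^0 = 4
Sum = 1972

1972


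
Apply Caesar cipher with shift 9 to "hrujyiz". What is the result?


Caesar cipher: shift "hrujyiz" by 9
  'h' (pos 7) + 9 = pos 16 = 'q'
  'r' (pos 17) + 9 = pos 0 = 'a'
  'u' (pos 20) + 9 = pos 3 = 'd'
  'j' (pos 9) + 9 = pos 18 = 's'
  'y' (pos 24) + 9 = pos 7 = 'h'
  'i' (pos 8) + 9 = pos 17 = 'r'
  'z' (pos 25) + 9 = pos 8 = 'i'
Result: qadshri

qadshri


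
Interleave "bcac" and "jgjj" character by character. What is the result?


Interleaving "bcac" and "jgjj":
  Position 0: 'b' from first, 'j' from second => "bj"
  Position 1: 'c' from first, 'g' from second => "cg"
  Position 2: 'a' from first, 'j' from second => "aj"
  Position 3: 'c' from first, 'j' from second => "cj"
Result: bjcgajcj

bjcgajcj


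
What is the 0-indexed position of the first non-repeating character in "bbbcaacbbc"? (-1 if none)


Input: bbbcaacbbc
Character frequencies:
  'a': 2
  'b': 5
  'c': 3
Scanning left to right for freq == 1:
  Position 0 ('b'): freq=5, skip
  Position 1 ('b'): freq=5, skip
  Position 2 ('b'): freq=5, skip
  Position 3 ('c'): freq=3, skip
  Position 4 ('a'): freq=2, skip
  Position 5 ('a'): freq=2, skip
  Position 6 ('c'): freq=3, skip
  Position 7 ('b'): freq=5, skip
  Position 8 ('b'): freq=5, skip
  Position 9 ('c'): freq=3, skip
  No unique character found => answer = -1

-1


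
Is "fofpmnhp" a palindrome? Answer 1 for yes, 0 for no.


Input: fofpmnhp
Reversed: phnmpfof
  Compare pos 0 ('f') with pos 7 ('p'): MISMATCH
  Compare pos 1 ('o') with pos 6 ('h'): MISMATCH
  Compare pos 2 ('f') with pos 5 ('n'): MISMATCH
  Compare pos 3 ('p') with pos 4 ('m'): MISMATCH
Result: not a palindrome

0


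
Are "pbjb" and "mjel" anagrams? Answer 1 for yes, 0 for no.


Strings: "pbjb", "mjel"
Sorted first:  bbjp
Sorted second: ejlm
Differ at position 0: 'b' vs 'e' => not anagrams

0


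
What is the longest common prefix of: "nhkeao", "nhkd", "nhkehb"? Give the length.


Words: nhkeao, nhkd, nhkehb
  Position 0: all 'n' => match
  Position 1: all 'h' => match
  Position 2: all 'k' => match
  Position 3: ('e', 'd', 'e') => mismatch, stop
LCP = "nhk" (length 3)

3


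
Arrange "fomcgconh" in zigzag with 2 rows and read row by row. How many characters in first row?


Zigzag "fomcgconh" into 2 rows:
Placing characters:
  'f' => row 0
  'o' => row 1
  'm' => row 0
  'c' => row 1
  'g' => row 0
  'c' => row 1
  'o' => row 0
  'n' => row 1
  'h' => row 0
Rows:
  Row 0: "fmgoh"
  Row 1: "occn"
First row length: 5

5


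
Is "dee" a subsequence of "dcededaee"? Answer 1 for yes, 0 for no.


Check if "dee" is a subsequence of "dcededaee"
Greedy scan:
  Position 0 ('d'): matches sub[0] = 'd'
  Position 1 ('c'): no match needed
  Position 2 ('e'): matches sub[1] = 'e'
  Position 3 ('d'): no match needed
  Position 4 ('e'): matches sub[2] = 'e'
  Position 5 ('d'): no match needed
  Position 6 ('a'): no match needed
  Position 7 ('e'): no match needed
  Position 8 ('e'): no match needed
All 3 characters matched => is a subsequence

1


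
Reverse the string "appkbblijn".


Input: appkbblijn
Reading characters right to left:
  Position 9: 'n'
  Position 8: 'j'
  Position 7: 'i'
  Position 6: 'l'
  Position 5: 'b'
  Position 4: 'b'
  Position 3: 'k'
  Position 2: 'p'
  Position 1: 'p'
  Position 0: 'a'
Reversed: njilbbkppa

njilbbkppa


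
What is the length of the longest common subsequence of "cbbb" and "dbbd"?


LCS of "cbbb" and "dbbd"
DP table:
           d    b    b    d
      0    0    0    0    0
  c   0    0    0    0    0
  b   0    0    1    1    1
  b   0    0    1    2    2
  b   0    0    1    2    2
LCS length = dp[4][4] = 2

2


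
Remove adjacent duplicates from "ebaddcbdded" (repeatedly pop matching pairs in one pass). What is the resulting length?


Input: ebaddcbdded
Stack-based adjacent duplicate removal:
  Read 'e': push. Stack: e
  Read 'b': push. Stack: eb
  Read 'a': push. Stack: eba
  Read 'd': push. Stack: ebad
  Read 'd': matches stack top 'd' => pop. Stack: eba
  Read 'c': push. Stack: ebac
  Read 'b': push. Stack: ebacb
  Read 'd': push. Stack: ebacbd
  Read 'd': matches stack top 'd' => pop. Stack: ebacb
  Read 'e': push. Stack: ebacbe
  Read 'd': push. Stack: ebacbed
Final stack: "ebacbed" (length 7)

7


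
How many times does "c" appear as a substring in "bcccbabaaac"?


Searching for "c" in "bcccbabaaac"
Scanning each position:
  Position 0: "b" => no
  Position 1: "c" => MATCH
  Position 2: "c" => MATCH
  Position 3: "c" => MATCH
  Position 4: "b" => no
  Position 5: "a" => no
  Position 6: "b" => no
  Position 7: "a" => no
  Position 8: "a" => no
  Position 9: "a" => no
  Position 10: "c" => MATCH
Total occurrences: 4

4


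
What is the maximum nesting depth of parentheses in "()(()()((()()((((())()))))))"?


Input: "()(()()((()()((((())()))))))"
Tracking depth:
  Position 0 '(': depth becomes 1
  Position 1 ')': depth becomes 0
  Position 2 '(': depth becomes 1
  Position 3 '(': depth becomes 2
  Position 4 ')': depth becomes 1
  Position 5 '(': depth becomes 2
  Position 6 ')': depth becomes 1
  Position 7 '(': depth becomes 2
  Position 8 '(': depth becomes 3
  Position 9 '(': depth becomes 4
  Position 10 ')': depth becomes 3
  Position 11 '(': depth becomes 4
  Position 12 ')': depth becomes 3
  Position 13 '(': depth becomes 4
  Position 14 '(': depth becomes 5
  Position 15 '(': depth becomes 6
  Position 16 '(': depth becomes 7
  Position 17 '(': depth becomes 8
  Position 18 ')': depth becomes 7
  Position 19 ')': depth becomes 6
  Position 20 '(': depth becomes 7
  Position 21 ')': depth becomes 6
  Position 22 ')': depth becomes 5
  Position 23 ')': depth becomes 4
  Position 24 ')': depth becomes 3
  Position 25 ')': depth becomes 2
  Position 26 ')': depth becomes 1
  Position 27 ')': depth becomes 0
Maximum depth reached: 8

8


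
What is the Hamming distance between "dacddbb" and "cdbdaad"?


Comparing "dacddbb" and "cdbdaad" position by position:
  Position 0: 'd' vs 'c' => differ
  Position 1: 'a' vs 'd' => differ
  Position 2: 'c' vs 'b' => differ
  Position 3: 'd' vs 'd' => same
  Position 4: 'd' vs 'a' => differ
  Position 5: 'b' vs 'a' => differ
  Position 6: 'b' vs 'd' => differ
Total differences (Hamming distance): 6

6


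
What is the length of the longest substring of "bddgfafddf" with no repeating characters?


Input: "bddgfafddf"
Sliding window (track last position of each char):
  Position 0 ('b'): window [0,0] length 1 -- new best
  Position 1 ('d'): window [0,1] length 2 -- new best
  Position 2 ('d'): repeat (last at 1), move window start to 2
  Position 2 ('d'): window [2,2] length 1
  Position 3 ('g'): window [2,3] length 2
  Position 4 ('f'): window [2,4] length 3 -- new best
  Position 5 ('a'): window [2,5] length 4 -- new best
  Position 6 ('f'): repeat (last at 4), move window start to 5
  Position 6 ('f'): window [5,6] length 2
  Position 7 ('d'): window [5,7] length 3
  Position 8 ('d'): repeat (last at 7), move window start to 8
  Position 8 ('d'): window [8,8] length 1
  Position 9 ('f'): window [8,9] length 2
Longest substring with no repeats: "dgfa" with length 4

4


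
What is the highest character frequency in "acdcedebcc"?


Input: acdcedebcc
Character counts:
  'a': 1
  'b': 1
  'c': 4
  'd': 2
  'e': 2
Maximum frequency: 4

4


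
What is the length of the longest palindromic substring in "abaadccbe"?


Input: "abaadccbe"
Checking substrings for palindromes:
  [0:3] "aba" (len 3) => palindrome
  [2:4] "aa" (len 2) => palindrome
  [5:7] "cc" (len 2) => palindrome
Longest palindromic substring: "aba" with length 3

3


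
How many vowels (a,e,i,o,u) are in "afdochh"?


Input: afdochh
Checking each character:
  'a' at position 0: vowel (running total: 1)
  'f' at position 1: consonant
  'd' at position 2: consonant
  'o' at position 3: vowel (running total: 2)
  'c' at position 4: consonant
  'h' at position 5: consonant
  'h' at position 6: consonant
Total vowels: 2

2


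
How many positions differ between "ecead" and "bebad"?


Comparing "ecead" and "bebad" position by position:
  Position 0: 'e' vs 'b' => DIFFER
  Position 1: 'c' vs 'e' => DIFFER
  Position 2: 'e' vs 'b' => DIFFER
  Position 3: 'a' vs 'a' => same
  Position 4: 'd' vs 'd' => same
Positions that differ: 3

3


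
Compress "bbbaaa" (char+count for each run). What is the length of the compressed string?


Input: bbbaaa
Runs:
  'b' x 3 => "b3"
  'a' x 3 => "a3"
Compressed: "b3a3"
Compressed length: 4

4


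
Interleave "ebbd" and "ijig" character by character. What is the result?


Interleaving "ebbd" and "ijig":
  Position 0: 'e' from first, 'i' from second => "ei"
  Position 1: 'b' from first, 'j' from second => "bj"
  Position 2: 'b' from first, 'i' from second => "bi"
  Position 3: 'd' from first, 'g' from second => "dg"
Result: eibjbidg

eibjbidg


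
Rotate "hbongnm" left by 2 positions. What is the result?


Input: "hbongnm", rotate left by 2
First 2 characters: "hb"
Remaining characters: "ongnm"
Concatenate remaining + first: "ongnm" + "hb" = "ongnmhb"

ongnmhb


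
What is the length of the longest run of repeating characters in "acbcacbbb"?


Input: "acbcacbbb"
Scanning for longest run:
  Position 1 ('c'): new char, reset run to 1
  Position 2 ('b'): new char, reset run to 1
  Position 3 ('c'): new char, reset run to 1
  Position 4 ('a'): new char, reset run to 1
  Position 5 ('c'): new char, reset run to 1
  Position 6 ('b'): new char, reset run to 1
  Position 7 ('b'): continues run of 'b', length=2
  Position 8 ('b'): continues run of 'b', length=3
Longest run: 'b' with length 3

3


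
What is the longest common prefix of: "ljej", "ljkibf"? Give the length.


Words: ljej, ljkibf
  Position 0: all 'l' => match
  Position 1: all 'j' => match
  Position 2: ('e', 'k') => mismatch, stop
LCP = "lj" (length 2)

2


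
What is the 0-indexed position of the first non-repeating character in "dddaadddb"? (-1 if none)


Input: dddaadddb
Character frequencies:
  'a': 2
  'b': 1
  'd': 6
Scanning left to right for freq == 1:
  Position 0 ('d'): freq=6, skip
  Position 1 ('d'): freq=6, skip
  Position 2 ('d'): freq=6, skip
  Position 3 ('a'): freq=2, skip
  Position 4 ('a'): freq=2, skip
  Position 5 ('d'): freq=6, skip
  Position 6 ('d'): freq=6, skip
  Position 7 ('d'): freq=6, skip
  Position 8 ('b'): unique! => answer = 8

8


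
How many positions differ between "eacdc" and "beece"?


Comparing "eacdc" and "beece" position by position:
  Position 0: 'e' vs 'b' => DIFFER
  Position 1: 'a' vs 'e' => DIFFER
  Position 2: 'c' vs 'e' => DIFFER
  Position 3: 'd' vs 'c' => DIFFER
  Position 4: 'c' vs 'e' => DIFFER
Positions that differ: 5

5


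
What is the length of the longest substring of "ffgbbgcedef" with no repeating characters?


Input: "ffgbbgcedef"
Sliding window (track last position of each char):
  Position 0 ('f'): window [0,0] length 1 -- new best
  Position 1 ('f'): repeat (last at 0), move window start to 1
  Position 1 ('f'): window [1,1] length 1
  Position 2 ('g'): window [1,2] length 2 -- new best
  Position 3 ('b'): window [1,3] length 3 -- new best
  Position 4 ('b'): repeat (last at 3), move window start to 4
  Position 4 ('b'): window [4,4] length 1
  Position 5 ('g'): window [4,5] length 2
  Position 6 ('c'): window [4,6] length 3
  Position 7 ('e'): window [4,7] length 4 -- new best
  Position 8 ('d'): window [4,8] length 5 -- new best
  Position 9 ('e'): repeat (last at 7), move window start to 8
  Position 9 ('e'): window [8,9] length 2
  Position 10 ('f'): window [8,10] length 3
Longest substring with no repeats: "bgced" with length 5

5


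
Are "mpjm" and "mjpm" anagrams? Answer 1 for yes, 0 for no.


Strings: "mpjm", "mjpm"
Sorted first:  jmmp
Sorted second: jmmp
Sorted forms match => anagrams

1


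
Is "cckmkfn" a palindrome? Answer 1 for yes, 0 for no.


Input: cckmkfn
Reversed: nfkmkcc
  Compare pos 0 ('c') with pos 6 ('n'): MISMATCH
  Compare pos 1 ('c') with pos 5 ('f'): MISMATCH
  Compare pos 2 ('k') with pos 4 ('k'): match
Result: not a palindrome

0


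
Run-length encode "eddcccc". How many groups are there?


Input: eddcccc
Scanning for consecutive runs:
  Group 1: 'e' x 1 (positions 0-0)
  Group 2: 'd' x 2 (positions 1-2)
  Group 3: 'c' x 4 (positions 3-6)
Total groups: 3

3


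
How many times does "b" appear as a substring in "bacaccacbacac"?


Searching for "b" in "bacaccacbacac"
Scanning each position:
  Position 0: "b" => MATCH
  Position 1: "a" => no
  Position 2: "c" => no
  Position 3: "a" => no
  Position 4: "c" => no
  Position 5: "c" => no
  Position 6: "a" => no
  Position 7: "c" => no
  Position 8: "b" => MATCH
  Position 9: "a" => no
  Position 10: "c" => no
  Position 11: "a" => no
  Position 12: "c" => no
Total occurrences: 2

2


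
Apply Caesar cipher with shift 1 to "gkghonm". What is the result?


Caesar cipher: shift "gkghonm" by 1
  'g' (pos 6) + 1 = pos 7 = 'h'
  'k' (pos 10) + 1 = pos 11 = 'l'
  'g' (pos 6) + 1 = pos 7 = 'h'
  'h' (pos 7) + 1 = pos 8 = 'i'
  'o' (pos 14) + 1 = pos 15 = 'p'
  'n' (pos 13) + 1 = pos 14 = 'o'
  'm' (pos 12) + 1 = pos 13 = 'n'
Result: hlhipon

hlhipon


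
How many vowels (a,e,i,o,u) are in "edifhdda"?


Input: edifhdda
Checking each character:
  'e' at position 0: vowel (running total: 1)
  'd' at position 1: consonant
  'i' at position 2: vowel (running total: 2)
  'f' at position 3: consonant
  'h' at position 4: consonant
  'd' at position 5: consonant
  'd' at position 6: consonant
  'a' at position 7: vowel (running total: 3)
Total vowels: 3

3


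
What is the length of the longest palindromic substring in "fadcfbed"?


Input: "fadcfbed"
Checking substrings for palindromes:
  No multi-char palindromic substrings found
Longest palindromic substring: "f" with length 1

1


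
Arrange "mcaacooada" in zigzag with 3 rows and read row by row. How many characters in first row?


Zigzag "mcaacooada" into 3 rows:
Placing characters:
  'm' => row 0
  'c' => row 1
  'a' => row 2
  'a' => row 1
  'c' => row 0
  'o' => row 1
  'o' => row 2
  'a' => row 1
  'd' => row 0
  'a' => row 1
Rows:
  Row 0: "mcd"
  Row 1: "caoaa"
  Row 2: "ao"
First row length: 3

3


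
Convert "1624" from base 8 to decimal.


Input: "1624" in base 8
Positional expansion:
  Digit '1' (value 1) x 8^3 = 512
  Digit '6' (value 6) x 8^2 = 384
  Digit '2' (value 2) x 8^1 = 16
  Digit '4' (value 4) x 8^0 = 4
Sum = 916

916


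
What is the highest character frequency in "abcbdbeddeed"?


Input: abcbdbeddeed
Character counts:
  'a': 1
  'b': 3
  'c': 1
  'd': 4
  'e': 3
Maximum frequency: 4

4


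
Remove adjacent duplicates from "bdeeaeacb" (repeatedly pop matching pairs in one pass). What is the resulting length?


Input: bdeeaeacb
Stack-based adjacent duplicate removal:
  Read 'b': push. Stack: b
  Read 'd': push. Stack: bd
  Read 'e': push. Stack: bde
  Read 'e': matches stack top 'e' => pop. Stack: bd
  Read 'a': push. Stack: bda
  Read 'e': push. Stack: bdae
  Read 'a': push. Stack: bdaea
  Read 'c': push. Stack: bdaeac
  Read 'b': push. Stack: bdaeacb
Final stack: "bdaeacb" (length 7)

7


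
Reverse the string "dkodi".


Input: dkodi
Reading characters right to left:
  Position 4: 'i'
  Position 3: 'd'
  Position 2: 'o'
  Position 1: 'k'
  Position 0: 'd'
Reversed: idokd

idokd


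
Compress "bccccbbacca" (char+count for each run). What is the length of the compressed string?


Input: bccccbbacca
Runs:
  'b' x 1 => "b1"
  'c' x 4 => "c4"
  'b' x 2 => "b2"
  'a' x 1 => "a1"
  'c' x 2 => "c2"
  'a' x 1 => "a1"
Compressed: "b1c4b2a1c2a1"
Compressed length: 12

12


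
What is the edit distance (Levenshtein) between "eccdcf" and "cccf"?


Computing edit distance: "eccdcf" -> "cccf"
DP table:
           c    c    c    f
      0    1    2    3    4
  e   1    1    2    3    4
  c   2    1    1    2    3
  c   3    2    1    1    2
  d   4    3    2    2    2
  c   5    4    3    2    3
  f   6    5    4    3    2
Edit distance = dp[6][4] = 2

2


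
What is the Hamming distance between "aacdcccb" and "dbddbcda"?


Comparing "aacdcccb" and "dbddbcda" position by position:
  Position 0: 'a' vs 'd' => differ
  Position 1: 'a' vs 'b' => differ
  Position 2: 'c' vs 'd' => differ
  Position 3: 'd' vs 'd' => same
  Position 4: 'c' vs 'b' => differ
  Position 5: 'c' vs 'c' => same
  Position 6: 'c' vs 'd' => differ
  Position 7: 'b' vs 'a' => differ
Total differences (Hamming distance): 6

6


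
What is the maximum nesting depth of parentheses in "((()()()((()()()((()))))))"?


Input: "((()()()((()()()((()))))))"
Tracking depth:
  Position 0 '(': depth becomes 1
  Position 1 '(': depth becomes 2
  Position 2 '(': depth becomes 3
  Position 3 ')': depth becomes 2
  Position 4 '(': depth becomes 3
  Position 5 ')': depth becomes 2
  Position 6 '(': depth becomes 3
  Position 7 ')': depth becomes 2
  Position 8 '(': depth becomes 3
  Position 9 '(': depth becomes 4
  Position 10 '(': depth becomes 5
  Position 11 ')': depth becomes 4
  Position 12 '(': depth becomes 5
  Position 13 ')': depth becomes 4
  Position 14 '(': depth becomes 5
  Position 15 ')': depth becomes 4
  Position 16 '(': depth becomes 5
  Position 17 '(': depth becomes 6
  Position 18 '(': depth becomes 7
  Position 19 ')': depth becomes 6
  Position 20 ')': depth becomes 5
  Position 21 ')': depth becomes 4
  Position 22 ')': depth becomes 3
  Position 23 ')': depth becomes 2
  Position 24 ')': depth becomes 1
  Position 25 ')': depth becomes 0
Maximum depth reached: 7

7


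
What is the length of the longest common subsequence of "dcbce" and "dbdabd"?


LCS of "dcbce" and "dbdabd"
DP table:
           d    b    d    a    b    d
      0    0    0    0    0    0    0
  d   0    1    1    1    1    1    1
  c   0    1    1    1    1    1    1
  b   0    1    2    2    2    2    2
  c   0    1    2    2    2    2    2
  e   0    1    2    2    2    2    2
LCS length = dp[5][6] = 2

2


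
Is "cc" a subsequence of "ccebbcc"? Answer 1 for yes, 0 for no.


Check if "cc" is a subsequence of "ccebbcc"
Greedy scan:
  Position 0 ('c'): matches sub[0] = 'c'
  Position 1 ('c'): matches sub[1] = 'c'
  Position 2 ('e'): no match needed
  Position 3 ('b'): no match needed
  Position 4 ('b'): no match needed
  Position 5 ('c'): no match needed
  Position 6 ('c'): no match needed
All 2 characters matched => is a subsequence

1


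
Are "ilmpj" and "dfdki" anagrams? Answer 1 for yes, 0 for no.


Strings: "ilmpj", "dfdki"
Sorted first:  ijlmp
Sorted second: ddfik
Differ at position 0: 'i' vs 'd' => not anagrams

0


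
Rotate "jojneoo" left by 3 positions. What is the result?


Input: "jojneoo", rotate left by 3
First 3 characters: "joj"
Remaining characters: "neoo"
Concatenate remaining + first: "neoo" + "joj" = "neoojoj"

neoojoj


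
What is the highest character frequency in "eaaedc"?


Input: eaaedc
Character counts:
  'a': 2
  'c': 1
  'd': 1
  'e': 2
Maximum frequency: 2

2


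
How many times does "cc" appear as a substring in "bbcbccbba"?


Searching for "cc" in "bbcbccbba"
Scanning each position:
  Position 0: "bb" => no
  Position 1: "bc" => no
  Position 2: "cb" => no
  Position 3: "bc" => no
  Position 4: "cc" => MATCH
  Position 5: "cb" => no
  Position 6: "bb" => no
  Position 7: "ba" => no
Total occurrences: 1

1
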